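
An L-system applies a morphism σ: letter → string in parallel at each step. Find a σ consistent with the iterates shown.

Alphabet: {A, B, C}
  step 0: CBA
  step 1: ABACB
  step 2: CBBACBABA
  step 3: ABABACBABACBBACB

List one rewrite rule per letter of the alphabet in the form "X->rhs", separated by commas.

A->CB, B->BA, C->A

  step 2 ⇒ step 3: CBBACBABA ⇒ A·BA·BA·CB·A·BA·CB·BA·CB
    A ↦ CB
    B ↦ BA
    C ↦ A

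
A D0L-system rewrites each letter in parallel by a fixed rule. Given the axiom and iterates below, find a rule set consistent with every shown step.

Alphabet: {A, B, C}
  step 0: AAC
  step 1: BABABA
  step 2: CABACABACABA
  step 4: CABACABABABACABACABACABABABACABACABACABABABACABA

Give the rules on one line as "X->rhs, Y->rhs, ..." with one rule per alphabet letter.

  step 1 ⇒ step 2: BABABA ⇒ CA·BA·CA·BA·CA·BA
    A ↦ BA
    B ↦ CA
  step 0 ⇒ step 1: AAC ⇒ BA·BA·BA
    C ↦ BA

A->BA, B->CA, C->BA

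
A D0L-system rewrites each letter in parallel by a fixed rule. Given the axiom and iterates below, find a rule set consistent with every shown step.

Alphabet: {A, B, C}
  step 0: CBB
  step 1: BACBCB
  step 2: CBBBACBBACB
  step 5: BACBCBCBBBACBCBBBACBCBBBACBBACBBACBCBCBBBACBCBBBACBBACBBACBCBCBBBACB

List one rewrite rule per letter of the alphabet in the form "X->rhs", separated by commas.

A->B, B->CB, C->BA

  step 1 ⇒ step 2: BACBCB ⇒ CB·B·BA·CB·BA·CB
    A ↦ B
    B ↦ CB
    C ↦ BA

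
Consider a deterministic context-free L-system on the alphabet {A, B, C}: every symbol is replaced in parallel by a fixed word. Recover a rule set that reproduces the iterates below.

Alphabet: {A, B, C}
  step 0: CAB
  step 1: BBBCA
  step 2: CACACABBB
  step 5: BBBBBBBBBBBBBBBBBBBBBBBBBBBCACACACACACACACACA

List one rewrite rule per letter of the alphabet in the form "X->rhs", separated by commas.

  step 1 ⇒ step 2: BBBCA ⇒ CA·CA·CA·B·BB
    A ↦ BB
    B ↦ CA
    C ↦ B

A->BB, B->CA, C->B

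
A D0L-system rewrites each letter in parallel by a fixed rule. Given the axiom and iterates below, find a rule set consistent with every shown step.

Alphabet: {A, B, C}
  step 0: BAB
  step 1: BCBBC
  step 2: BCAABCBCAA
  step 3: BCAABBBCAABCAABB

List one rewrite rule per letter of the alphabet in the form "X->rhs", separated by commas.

  step 2 ⇒ step 3: BCAABCBCAA ⇒ BC·AA·B·B·BC·AA·BC·AA·B·B
    A ↦ B
    B ↦ BC
    C ↦ AA

A->B, B->BC, C->AA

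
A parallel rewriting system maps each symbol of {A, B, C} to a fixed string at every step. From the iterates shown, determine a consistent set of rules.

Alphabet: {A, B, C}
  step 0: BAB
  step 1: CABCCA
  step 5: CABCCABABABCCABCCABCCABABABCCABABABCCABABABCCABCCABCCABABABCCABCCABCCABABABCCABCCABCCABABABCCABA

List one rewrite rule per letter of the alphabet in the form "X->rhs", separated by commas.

A->BC, B->CA, C->BA

  step 0 ⇒ step 1: BAB ⇒ CA·BC·CA
    A ↦ BC
    B ↦ CA
    C ↦ BA  (constrained at step 1)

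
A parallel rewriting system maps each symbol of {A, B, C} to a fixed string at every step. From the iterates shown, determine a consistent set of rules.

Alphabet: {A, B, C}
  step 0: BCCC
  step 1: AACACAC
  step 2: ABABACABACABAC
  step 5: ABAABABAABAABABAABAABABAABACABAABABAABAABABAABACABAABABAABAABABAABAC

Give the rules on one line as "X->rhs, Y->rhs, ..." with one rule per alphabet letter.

  step 1 ⇒ step 2: AACACAC ⇒ AB·AB·AC·AB·AC·AB·AC
    A ↦ AB
    C ↦ AC
  step 0 ⇒ step 1: BCCC ⇒ A·AC·AC·AC
    B ↦ A

A->AB, B->A, C->AC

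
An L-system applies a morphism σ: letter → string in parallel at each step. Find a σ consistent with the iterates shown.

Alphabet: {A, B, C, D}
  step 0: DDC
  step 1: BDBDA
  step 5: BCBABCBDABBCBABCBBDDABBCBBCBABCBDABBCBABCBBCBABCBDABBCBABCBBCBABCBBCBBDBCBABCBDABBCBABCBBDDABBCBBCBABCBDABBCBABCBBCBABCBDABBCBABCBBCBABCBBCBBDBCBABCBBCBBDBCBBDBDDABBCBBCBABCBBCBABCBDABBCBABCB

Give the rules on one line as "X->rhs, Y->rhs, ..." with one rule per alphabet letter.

A->DAB, B->BCB, C->A, D->BD

  step 0 ⇒ step 1: DDC ⇒ BD·BD·A
    C ↦ A
    D ↦ BD
    A ↦ DAB  (constrained at step 1)
    B ↦ BCB  (constrained at step 1)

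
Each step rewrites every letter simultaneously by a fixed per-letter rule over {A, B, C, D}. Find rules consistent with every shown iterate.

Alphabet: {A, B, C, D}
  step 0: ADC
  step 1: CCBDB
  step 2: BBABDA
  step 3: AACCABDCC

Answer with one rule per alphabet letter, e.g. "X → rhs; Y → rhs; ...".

A->CC, B->A, C->B, D->BD

  step 2 ⇒ step 3: BBABDA ⇒ A·A·CC·A·BD·CC
    A ↦ CC
    B ↦ A
    D ↦ BD
  step 0 ⇒ step 1: ADC ⇒ CC·BD·B
    C ↦ B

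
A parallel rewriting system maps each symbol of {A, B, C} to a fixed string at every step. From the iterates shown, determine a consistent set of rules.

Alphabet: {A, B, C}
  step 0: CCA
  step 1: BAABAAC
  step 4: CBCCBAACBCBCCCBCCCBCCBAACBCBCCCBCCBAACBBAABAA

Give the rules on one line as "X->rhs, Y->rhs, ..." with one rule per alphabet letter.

  step 0 ⇒ step 1: CCA ⇒ BAA·BAA·C
    A ↦ C
    C ↦ BAA
    B ↦ CB  (constrained at step 1)

A->C, B->CB, C->BAA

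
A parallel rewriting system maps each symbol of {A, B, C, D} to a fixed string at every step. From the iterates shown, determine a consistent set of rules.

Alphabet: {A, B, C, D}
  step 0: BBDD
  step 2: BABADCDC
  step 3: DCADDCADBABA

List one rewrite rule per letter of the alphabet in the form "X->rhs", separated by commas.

A->AD, B->DC, C->A, D->B

  step 2 ⇒ step 3: BABADCDC ⇒ DC·AD·DC·AD·B·A·B·A
    A ↦ AD
    B ↦ DC
    C ↦ A
    D ↦ B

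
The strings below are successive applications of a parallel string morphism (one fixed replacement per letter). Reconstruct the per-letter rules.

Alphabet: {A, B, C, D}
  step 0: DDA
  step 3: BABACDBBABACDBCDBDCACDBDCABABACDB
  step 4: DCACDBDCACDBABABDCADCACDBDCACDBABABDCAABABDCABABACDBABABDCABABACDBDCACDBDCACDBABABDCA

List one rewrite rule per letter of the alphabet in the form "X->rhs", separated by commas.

A->CDB, B->DCA, C->ABA, D->B

  step 3 ⇒ step 4: BABACDBBABACDBCDBDCACDBDCABABACDB ⇒ DCA·CDB·DCA·CDB·ABA·B·DCA·DCA·CDB·DCA·CDB·ABA·B·DCA·ABA·B·DCA·B·ABA·CDB·ABA·B·DCA·B·ABA·CDB·DCA·CDB·DCA·CDB·ABA·B·DCA
    A ↦ CDB
    B ↦ DCA
    C ↦ ABA
    D ↦ B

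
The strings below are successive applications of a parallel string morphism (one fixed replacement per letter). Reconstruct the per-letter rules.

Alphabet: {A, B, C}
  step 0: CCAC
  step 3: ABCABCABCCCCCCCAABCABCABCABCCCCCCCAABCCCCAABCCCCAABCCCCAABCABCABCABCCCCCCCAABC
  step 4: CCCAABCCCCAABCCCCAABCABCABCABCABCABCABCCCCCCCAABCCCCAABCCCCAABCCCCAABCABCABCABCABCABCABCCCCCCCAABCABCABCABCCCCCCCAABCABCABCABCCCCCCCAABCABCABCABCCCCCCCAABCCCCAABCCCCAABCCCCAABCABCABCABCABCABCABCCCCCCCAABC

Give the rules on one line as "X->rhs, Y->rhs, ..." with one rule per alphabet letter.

  step 3 ⇒ step 4: ABCABCABCCCCCCCAABCABCABCABCCCCCCCAABCCCCAABCCCCAABCCCCAABCABCABCABCCCCCCCAABC ⇒ CCC·A·ABC·CCC·A·ABC·CCC·A·ABC·ABC·ABC·ABC·ABC·ABC·ABC·CCC·CCC·A·ABC·CCC·A·ABC·CCC·A·ABC·CCC·A·ABC·ABC·ABC·ABC·ABC·ABC·ABC·CCC·CCC·A·ABC·ABC·ABC·ABC·CCC·CCC·A·ABC·ABC·ABC·ABC·CCC·CCC·A·ABC·ABC·ABC·ABC·CCC·CCC·A·ABC·CCC·A·ABC·CCC·A·ABC·CCC·A·ABC·ABC·ABC·ABC·ABC·ABC·ABC·CCC·CCC·A·ABC
    A ↦ CCC
    B ↦ A
    C ↦ ABC

A->CCC, B->A, C->ABC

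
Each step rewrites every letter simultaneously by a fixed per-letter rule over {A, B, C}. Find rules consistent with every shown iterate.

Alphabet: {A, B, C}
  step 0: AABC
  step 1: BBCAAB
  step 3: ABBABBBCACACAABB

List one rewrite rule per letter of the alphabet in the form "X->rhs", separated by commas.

A->B, B->CA, C->AB

  step 0 ⇒ step 1: AABC ⇒ B·B·CA·AB
    A ↦ B
    B ↦ CA
    C ↦ AB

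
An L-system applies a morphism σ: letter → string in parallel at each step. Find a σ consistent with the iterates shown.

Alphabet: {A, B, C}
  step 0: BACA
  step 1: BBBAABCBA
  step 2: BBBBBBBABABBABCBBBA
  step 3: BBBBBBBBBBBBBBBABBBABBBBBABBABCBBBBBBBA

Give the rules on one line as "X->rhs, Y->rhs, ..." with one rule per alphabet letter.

A->BA, B->BB, C->ABC

  step 2 ⇒ step 3: BBBBBBBABABBABCBBBA ⇒ BB·BB·BB·BB·BB·BB·BB·BA·BB·BA·BB·BB·BA·BB·ABC·BB·BB·BB·BA
    A ↦ BA
    B ↦ BB
    C ↦ ABC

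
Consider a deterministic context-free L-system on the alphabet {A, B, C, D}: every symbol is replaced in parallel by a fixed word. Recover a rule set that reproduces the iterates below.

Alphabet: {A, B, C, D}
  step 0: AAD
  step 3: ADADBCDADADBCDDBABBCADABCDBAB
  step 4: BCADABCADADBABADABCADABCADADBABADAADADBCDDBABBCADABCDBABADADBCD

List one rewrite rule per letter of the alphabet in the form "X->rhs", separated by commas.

  step 3 ⇒ step 4: ADADBCDADADBCDDBABBCADABCDBAB ⇒ BC·ADA·BC·ADA·D·BAB·ADA·BC·ADA·BC·ADA·D·BAB·ADA·ADA·D·BC·D·D·BAB·BC·ADA·BC·D·BAB·ADA·D·BC·D
    A ↦ BC
    B ↦ D
    C ↦ BAB
    D ↦ ADA

A->BC, B->D, C->BAB, D->ADA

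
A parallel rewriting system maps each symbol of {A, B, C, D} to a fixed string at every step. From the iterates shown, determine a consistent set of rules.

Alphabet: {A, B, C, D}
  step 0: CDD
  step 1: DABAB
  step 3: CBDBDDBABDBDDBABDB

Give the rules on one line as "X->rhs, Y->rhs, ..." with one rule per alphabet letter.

  step 0 ⇒ step 1: CDD ⇒ D·AB·AB
    C ↦ D
    D ↦ AB
    A ↦ CB  (constrained at step 1)
    B ↦ DB  (constrained at step 1)

A->CB, B->DB, C->D, D->AB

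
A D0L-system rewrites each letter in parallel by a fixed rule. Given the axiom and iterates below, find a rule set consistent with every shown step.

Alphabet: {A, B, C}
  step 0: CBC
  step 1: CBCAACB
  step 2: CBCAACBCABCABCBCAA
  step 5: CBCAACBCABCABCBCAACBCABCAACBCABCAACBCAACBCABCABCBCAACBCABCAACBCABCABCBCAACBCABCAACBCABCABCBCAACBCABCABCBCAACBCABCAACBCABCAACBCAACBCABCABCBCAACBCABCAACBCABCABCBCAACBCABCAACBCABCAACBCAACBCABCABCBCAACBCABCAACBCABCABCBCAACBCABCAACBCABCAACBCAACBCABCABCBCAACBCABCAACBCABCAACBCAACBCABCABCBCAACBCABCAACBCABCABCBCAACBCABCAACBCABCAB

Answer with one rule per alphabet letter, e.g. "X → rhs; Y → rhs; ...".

  step 1 ⇒ step 2: CBCAACB ⇒ CB·CAA·CB·CAB·CAB·CB·CAA
    A ↦ CAB
    B ↦ CAA
    C ↦ CB

A->CAB, B->CAA, C->CB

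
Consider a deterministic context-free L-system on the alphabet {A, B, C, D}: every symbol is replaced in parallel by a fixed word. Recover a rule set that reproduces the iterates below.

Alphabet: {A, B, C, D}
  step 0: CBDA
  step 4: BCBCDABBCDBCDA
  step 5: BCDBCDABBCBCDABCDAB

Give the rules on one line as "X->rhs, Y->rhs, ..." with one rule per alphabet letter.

  step 4 ⇒ step 5: BCBCDABBCDBCDA ⇒ BC·D·BC·D·A·B·BC·BC·D·A·BC·D·A·B
    A ↦ B
    B ↦ BC
    C ↦ D
    D ↦ A

A->B, B->BC, C->D, D->A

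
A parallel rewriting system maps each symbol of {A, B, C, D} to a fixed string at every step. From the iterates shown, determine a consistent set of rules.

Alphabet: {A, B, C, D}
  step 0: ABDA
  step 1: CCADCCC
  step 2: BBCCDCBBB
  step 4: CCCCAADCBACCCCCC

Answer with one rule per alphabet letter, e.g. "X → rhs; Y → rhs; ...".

  step 1 ⇒ step 2: CCADCCC ⇒ B·B·CC·DC·B·B·B
    A ↦ CC
    C ↦ B
    D ↦ DC
  step 0 ⇒ step 1: ABDA ⇒ CC·A·DC·CC
    B ↦ A

A->CC, B->A, C->B, D->DC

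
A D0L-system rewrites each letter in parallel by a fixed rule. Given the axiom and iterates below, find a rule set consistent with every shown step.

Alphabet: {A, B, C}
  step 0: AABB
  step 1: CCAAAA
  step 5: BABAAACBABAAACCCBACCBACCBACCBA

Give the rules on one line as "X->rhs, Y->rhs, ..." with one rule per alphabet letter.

  step 0 ⇒ step 1: AABB ⇒ C·C·AA·AA
    A ↦ C
    B ↦ AA
    C ↦ BA  (constrained at step 1)

A->C, B->AA, C->BA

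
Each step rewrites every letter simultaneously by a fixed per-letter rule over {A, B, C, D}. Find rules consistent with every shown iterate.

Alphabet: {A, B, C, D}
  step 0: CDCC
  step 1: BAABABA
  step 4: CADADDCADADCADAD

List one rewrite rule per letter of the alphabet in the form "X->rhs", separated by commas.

  step 0 ⇒ step 1: CDCC ⇒ BA·A·BA·BA
    C ↦ BA
    D ↦ A
    A ↦ D  (constrained at step 1)
    B ↦ CA  (constrained at step 1)

A->D, B->CA, C->BA, D->A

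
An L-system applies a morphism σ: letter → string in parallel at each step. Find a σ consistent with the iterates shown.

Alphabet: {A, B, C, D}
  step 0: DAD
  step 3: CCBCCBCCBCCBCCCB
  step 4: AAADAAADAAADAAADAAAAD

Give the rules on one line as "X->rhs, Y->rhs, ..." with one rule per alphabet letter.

A->CCB, B->AD, C->A, D->C

  step 3 ⇒ step 4: CCBCCBCCBCCBCCCB ⇒ A·A·AD·A·A·AD·A·A·AD·A·A·AD·A·A·A·AD
    B ↦ AD
    C ↦ A
    A ↦ CCB  (constrained at step 0)
    D ↦ C  (constrained at step 0)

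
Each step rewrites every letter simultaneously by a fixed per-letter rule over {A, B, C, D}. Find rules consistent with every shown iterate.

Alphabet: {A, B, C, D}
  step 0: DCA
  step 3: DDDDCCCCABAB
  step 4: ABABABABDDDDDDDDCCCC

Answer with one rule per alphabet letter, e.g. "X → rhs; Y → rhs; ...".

  step 3 ⇒ step 4: DDDDCCCCABAB ⇒ AB·AB·AB·AB·DD·DD·DD·DD·C·C·C·C
    A ↦ C
    B ↦ C
    C ↦ DD
    D ↦ AB

A->C, B->C, C->DD, D->AB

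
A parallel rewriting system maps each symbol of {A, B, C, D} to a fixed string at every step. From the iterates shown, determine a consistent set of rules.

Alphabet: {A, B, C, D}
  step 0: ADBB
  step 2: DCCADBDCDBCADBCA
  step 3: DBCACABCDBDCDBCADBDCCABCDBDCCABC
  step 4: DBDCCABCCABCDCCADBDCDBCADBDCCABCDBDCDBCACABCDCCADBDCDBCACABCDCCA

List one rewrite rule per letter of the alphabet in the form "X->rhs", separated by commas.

A->BC, B->DC, C->CA, D->DB

  step 3 ⇒ step 4: DBCACABCDBDCDBCADBDCCABCDBDCCABC ⇒ DB·DC·CA·BC·CA·BC·DC·CA·DB·DC·DB·CA·DB·DC·CA·BC·DB·DC·DB·CA·CA·BC·DC·CA·DB·DC·DB·CA·CA·BC·DC·CA
    A ↦ BC
    B ↦ DC
    C ↦ CA
    D ↦ DB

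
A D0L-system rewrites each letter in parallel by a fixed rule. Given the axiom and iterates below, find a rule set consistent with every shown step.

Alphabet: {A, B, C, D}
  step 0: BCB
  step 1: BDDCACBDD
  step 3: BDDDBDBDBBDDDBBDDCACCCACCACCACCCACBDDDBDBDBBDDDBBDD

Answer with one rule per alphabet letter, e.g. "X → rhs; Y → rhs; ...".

A->C, B->BDD, C->CAC, D->DB

  step 0 ⇒ step 1: BCB ⇒ BDD·CAC·BDD
    B ↦ BDD
    C ↦ CAC
    A ↦ C  (constrained at step 1)
    D ↦ DB  (constrained at step 1)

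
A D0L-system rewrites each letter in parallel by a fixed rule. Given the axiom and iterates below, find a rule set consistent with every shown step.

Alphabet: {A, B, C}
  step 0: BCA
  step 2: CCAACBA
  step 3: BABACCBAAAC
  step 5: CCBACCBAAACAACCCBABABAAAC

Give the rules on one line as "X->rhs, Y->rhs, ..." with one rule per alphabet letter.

  step 2 ⇒ step 3: CCAACBA ⇒ BA·BA·C·C·BA·AA·C
    A ↦ C
    B ↦ AA
    C ↦ BA

A->C, B->AA, C->BA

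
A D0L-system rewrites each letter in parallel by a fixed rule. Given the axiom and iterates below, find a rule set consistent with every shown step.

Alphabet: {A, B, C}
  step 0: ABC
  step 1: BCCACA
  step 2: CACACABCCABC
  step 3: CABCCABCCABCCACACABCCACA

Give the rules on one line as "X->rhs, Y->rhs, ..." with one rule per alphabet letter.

A->BC, B->CA, C->CA

  step 2 ⇒ step 3: CACACABCCABC ⇒ CA·BC·CA·BC·CA·BC·CA·CA·CA·BC·CA·CA
    A ↦ BC
    B ↦ CA
    C ↦ CA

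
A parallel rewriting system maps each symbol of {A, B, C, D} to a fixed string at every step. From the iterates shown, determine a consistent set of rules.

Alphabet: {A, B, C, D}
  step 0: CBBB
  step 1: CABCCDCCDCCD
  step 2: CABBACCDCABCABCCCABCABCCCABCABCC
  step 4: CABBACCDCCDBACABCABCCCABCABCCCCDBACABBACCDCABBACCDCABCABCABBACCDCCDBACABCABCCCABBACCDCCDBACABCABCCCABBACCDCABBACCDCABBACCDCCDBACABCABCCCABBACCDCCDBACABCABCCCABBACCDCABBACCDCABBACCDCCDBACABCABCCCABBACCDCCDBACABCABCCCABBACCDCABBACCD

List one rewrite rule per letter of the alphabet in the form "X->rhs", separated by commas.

A->BA, B->CCD, C->CAB, D->CC

  step 1 ⇒ step 2: CABCCDCCDCCD ⇒ CAB·BA·CCD·CAB·CAB·CC·CAB·CAB·CC·CAB·CAB·CC
    A ↦ BA
    B ↦ CCD
    C ↦ CAB
    D ↦ CC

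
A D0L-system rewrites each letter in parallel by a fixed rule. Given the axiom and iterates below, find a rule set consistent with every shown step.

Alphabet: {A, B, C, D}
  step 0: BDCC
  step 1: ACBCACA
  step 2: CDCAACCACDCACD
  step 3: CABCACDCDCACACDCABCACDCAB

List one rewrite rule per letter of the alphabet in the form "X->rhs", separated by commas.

A->CD, B->AC, C->CA, D->B

  step 2 ⇒ step 3: CDCAACCACDCACD ⇒ CA·B·CA·CD·CD·CA·CA·CD·CA·B·CA·CD·CA·B
    A ↦ CD
    C ↦ CA
    D ↦ B
  step 0 ⇒ step 1: BDCC ⇒ AC·B·CA·CA
    B ↦ AC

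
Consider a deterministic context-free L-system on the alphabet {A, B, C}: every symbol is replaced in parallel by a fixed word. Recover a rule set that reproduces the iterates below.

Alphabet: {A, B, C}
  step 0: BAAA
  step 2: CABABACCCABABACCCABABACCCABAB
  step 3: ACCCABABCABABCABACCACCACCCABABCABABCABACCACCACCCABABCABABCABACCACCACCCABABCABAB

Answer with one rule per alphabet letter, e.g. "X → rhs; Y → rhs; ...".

  step 2 ⇒ step 3: CABABACCCABABACCCABABACCCABAB ⇒ ACC·CAB·AB·CAB·AB·CAB·ACC·ACC·ACC·CAB·AB·CAB·AB·CAB·ACC·ACC·ACC·CAB·AB·CAB·AB·CAB·ACC·ACC·ACC·CAB·AB·CAB·AB
    A ↦ CAB
    B ↦ AB
    C ↦ ACC

A->CAB, B->AB, C->ACC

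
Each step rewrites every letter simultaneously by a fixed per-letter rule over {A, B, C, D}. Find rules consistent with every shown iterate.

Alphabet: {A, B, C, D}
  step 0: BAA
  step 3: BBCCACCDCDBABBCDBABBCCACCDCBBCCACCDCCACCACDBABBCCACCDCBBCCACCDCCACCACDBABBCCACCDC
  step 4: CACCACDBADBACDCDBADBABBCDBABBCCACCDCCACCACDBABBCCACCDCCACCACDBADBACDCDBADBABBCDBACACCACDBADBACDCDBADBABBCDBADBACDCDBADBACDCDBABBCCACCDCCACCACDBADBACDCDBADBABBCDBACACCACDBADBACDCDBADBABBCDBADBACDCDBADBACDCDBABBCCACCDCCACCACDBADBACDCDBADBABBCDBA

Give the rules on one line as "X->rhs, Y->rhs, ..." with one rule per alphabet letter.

  step 3 ⇒ step 4: BBCCACCDCDBABBCDBABBCCACCDCBBCCACCDCCACCACDBABBCCACCDCBBCCACCDCCACCACDBABBCCACCDC ⇒ CAC·CAC·DBA·DBA·CDC·DBA·DBA·BBC·DBA·BBC·CAC·CDC·CAC·CAC·DBA·BBC·CAC·CDC·CAC·CAC·DBA·DBA·CDC·DBA·DBA·BBC·DBA·CAC·CAC·DBA·DBA·CDC·DBA·DBA·BBC·DBA·DBA·CDC·DBA·DBA·CDC·DBA·BBC·CAC·CDC·CAC·CAC·DBA·DBA·CDC·DBA·DBA·BBC·DBA·CAC·CAC·DBA·DBA·CDC·DBA·DBA·BBC·DBA·DBA·CDC·DBA·DBA·CDC·DBA·BBC·CAC·CDC·CAC·CAC·DBA·DBA·CDC·DBA·DBA·BBC·DBA
    A ↦ CDC
    B ↦ CAC
    C ↦ DBA
    D ↦ BBC

A->CDC, B->CAC, C->DBA, D->BBC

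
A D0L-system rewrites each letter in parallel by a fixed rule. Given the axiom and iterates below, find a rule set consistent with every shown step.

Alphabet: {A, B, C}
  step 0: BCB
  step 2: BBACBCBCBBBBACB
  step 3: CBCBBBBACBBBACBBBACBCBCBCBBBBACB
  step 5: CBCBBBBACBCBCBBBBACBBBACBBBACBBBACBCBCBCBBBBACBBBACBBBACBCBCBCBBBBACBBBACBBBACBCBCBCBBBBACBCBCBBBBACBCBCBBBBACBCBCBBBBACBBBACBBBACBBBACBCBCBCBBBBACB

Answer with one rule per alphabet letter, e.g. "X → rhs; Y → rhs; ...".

  step 2 ⇒ step 3: BBACBCBCBBBBACB ⇒ CB·CB·B·BBA·CB·BBA·CB·BBA·CB·CB·CB·CB·B·BBA·CB
    A ↦ B
    B ↦ CB
    C ↦ BBA

A->B, B->CB, C->BBA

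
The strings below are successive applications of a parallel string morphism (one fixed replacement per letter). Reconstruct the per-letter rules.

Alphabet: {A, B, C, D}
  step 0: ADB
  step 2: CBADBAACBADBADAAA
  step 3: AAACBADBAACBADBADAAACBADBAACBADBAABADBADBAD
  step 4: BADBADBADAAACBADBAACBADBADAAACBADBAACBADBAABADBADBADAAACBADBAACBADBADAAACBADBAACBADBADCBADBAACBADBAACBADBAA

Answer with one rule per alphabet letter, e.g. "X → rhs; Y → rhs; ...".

  step 3 ⇒ step 4: AAACBADBAACBADBADAAACBADBAACBADBAABADBADBAD ⇒ BAD·BAD·BAD·AAA·C·BAD·BAA·C·BAD·BAD·AAA·C·BAD·BAA·C·BAD·BAA·BAD·BAD·BAD·AAA·C·BAD·BAA·C·BAD·BAD·AAA·C·BAD·BAA·C·BAD·BAD·C·BAD·BAA·C·BAD·BAA·C·BAD·BAA
    A ↦ BAD
    B ↦ C
    C ↦ AAA
    D ↦ BAA

A->BAD, B->C, C->AAA, D->BAA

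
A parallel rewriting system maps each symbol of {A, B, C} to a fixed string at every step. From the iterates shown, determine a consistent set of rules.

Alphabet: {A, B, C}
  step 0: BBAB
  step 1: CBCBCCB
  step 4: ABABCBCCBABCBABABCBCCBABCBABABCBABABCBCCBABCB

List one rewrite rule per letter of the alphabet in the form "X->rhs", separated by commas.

  step 0 ⇒ step 1: BBAB ⇒ CB·CB·C·CB
    A ↦ C
    B ↦ CB
    C ↦ AB  (constrained at step 1)

A->C, B->CB, C->AB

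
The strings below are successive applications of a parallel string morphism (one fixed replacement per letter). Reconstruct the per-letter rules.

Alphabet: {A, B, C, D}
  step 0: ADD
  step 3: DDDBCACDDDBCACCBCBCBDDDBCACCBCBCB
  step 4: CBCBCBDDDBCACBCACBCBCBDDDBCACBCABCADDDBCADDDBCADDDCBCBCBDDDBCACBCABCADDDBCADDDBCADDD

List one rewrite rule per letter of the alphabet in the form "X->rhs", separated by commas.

A->C, B->DDD, C->BCA, D->CB

  step 3 ⇒ step 4: DDDBCACDDDBCACCBCBCBDDDBCACCBCBCB ⇒ CB·CB·CB·DDD·BCA·C·BCA·CB·CB·CB·DDD·BCA·C·BCA·BCA·DDD·BCA·DDD·BCA·DDD·CB·CB·CB·DDD·BCA·C·BCA·BCA·DDD·BCA·DDD·BCA·DDD
    A ↦ C
    B ↦ DDD
    C ↦ BCA
    D ↦ CB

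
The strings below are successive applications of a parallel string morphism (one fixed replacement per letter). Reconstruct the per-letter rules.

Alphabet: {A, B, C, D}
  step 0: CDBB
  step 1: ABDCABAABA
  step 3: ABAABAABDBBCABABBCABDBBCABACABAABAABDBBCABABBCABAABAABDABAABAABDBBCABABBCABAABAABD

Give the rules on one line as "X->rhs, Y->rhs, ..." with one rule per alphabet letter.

  step 0 ⇒ step 1: CDBB ⇒ ABD·C·ABA·ABA
    B ↦ ABA
    C ↦ ABD
    D ↦ C
    A ↦ BBC  (constrained at step 1)

A->BBC, B->ABA, C->ABD, D->C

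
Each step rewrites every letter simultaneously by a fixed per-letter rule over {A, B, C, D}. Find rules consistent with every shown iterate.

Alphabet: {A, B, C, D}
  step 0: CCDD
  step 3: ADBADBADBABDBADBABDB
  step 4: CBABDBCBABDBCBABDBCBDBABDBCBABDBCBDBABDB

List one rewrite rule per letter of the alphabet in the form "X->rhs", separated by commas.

A->CB, B->DB, C->A, D->AB

  step 3 ⇒ step 4: ADBADBADBABDBADBABDB ⇒ CB·AB·DB·CB·AB·DB·CB·AB·DB·CB·DB·AB·DB·CB·AB·DB·CB·DB·AB·DB
    A ↦ CB
    B ↦ DB
    D ↦ AB
    C ↦ A  (constrained at step 0)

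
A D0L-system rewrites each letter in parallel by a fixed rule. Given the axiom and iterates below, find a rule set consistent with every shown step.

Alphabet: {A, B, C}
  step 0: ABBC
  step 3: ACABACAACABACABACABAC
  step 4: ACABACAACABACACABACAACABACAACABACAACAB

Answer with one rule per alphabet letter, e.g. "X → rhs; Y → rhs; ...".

  step 3 ⇒ step 4: ACABACAACABACABACABAC ⇒ AC·AB·AC·A·AC·AB·AC·AC·AB·AC·A·AC·AB·AC·A·AC·AB·AC·A·AC·AB
    A ↦ AC
    B ↦ A
    C ↦ AB

A->AC, B->A, C->AB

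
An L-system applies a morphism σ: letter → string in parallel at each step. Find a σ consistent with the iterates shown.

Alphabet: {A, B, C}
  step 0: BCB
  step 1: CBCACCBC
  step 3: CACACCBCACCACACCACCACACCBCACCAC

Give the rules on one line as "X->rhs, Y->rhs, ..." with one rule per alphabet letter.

  step 0 ⇒ step 1: BCB ⇒ CBC·AC·CBC
    B ↦ CBC
    C ↦ AC
    A ↦ C  (constrained at step 1)

A->C, B->CBC, C->AC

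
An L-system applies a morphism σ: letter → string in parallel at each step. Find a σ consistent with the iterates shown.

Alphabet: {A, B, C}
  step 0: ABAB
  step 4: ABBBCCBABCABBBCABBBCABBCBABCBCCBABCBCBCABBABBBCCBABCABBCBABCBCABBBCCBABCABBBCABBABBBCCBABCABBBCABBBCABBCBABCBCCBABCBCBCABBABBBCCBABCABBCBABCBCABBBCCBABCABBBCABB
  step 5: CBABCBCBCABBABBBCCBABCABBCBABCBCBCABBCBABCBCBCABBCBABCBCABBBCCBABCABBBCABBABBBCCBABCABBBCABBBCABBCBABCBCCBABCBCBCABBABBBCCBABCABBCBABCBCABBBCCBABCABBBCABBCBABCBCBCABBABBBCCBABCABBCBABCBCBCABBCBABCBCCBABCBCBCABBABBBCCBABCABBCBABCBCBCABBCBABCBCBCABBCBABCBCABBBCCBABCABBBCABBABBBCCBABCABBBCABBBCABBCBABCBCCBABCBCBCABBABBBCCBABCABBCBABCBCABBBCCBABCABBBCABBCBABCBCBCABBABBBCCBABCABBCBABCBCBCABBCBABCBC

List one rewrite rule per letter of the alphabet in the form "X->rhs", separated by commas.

  step 4 ⇒ step 5: ABBBCCBABCABBBCABBBCABBCBABCBCCBABCBCBCABBABBBCCBABCABBCBABCBCABBBCCBABCABBBCABBABBBCCBABCABBBCABBBCABBCBABCBCCBABCBCBCABBABBBCCBABCABBCBABCBCABBBCCBABCABBBCABB ⇒ CBA·BC·BC·BC·ABB·ABB·BC·CBA·BC·ABB·CBA·BC·BC·BC·ABB·CBA·BC·BC·BC·ABB·CBA·BC·BC·ABB·BC·CBA·BC·ABB·BC·ABB·ABB·BC·CBA·BC·ABB·BC·ABB·BC·ABB·CBA·BC·BC·CBA·BC·BC·BC·ABB·ABB·BC·CBA·BC·ABB·CBA·BC·BC·ABB·BC·CBA·BC·ABB·BC·ABB·CBA·BC·BC·BC·ABB·ABB·BC·CBA·BC·ABB·CBA·BC·BC·BC·ABB·CBA·BC·BC·CBA·BC·BC·BC·ABB·ABB·BC·CBA·BC·ABB·CBA·BC·BC·BC·ABB·CBA·BC·BC·BC·ABB·CBA·BC·BC·ABB·BC·CBA·BC·ABB·BC·ABB·ABB·BC·CBA·BC·ABB·BC·ABB·BC·ABB·CBA·BC·BC·CBA·BC·BC·BC·ABB·ABB·BC·CBA·BC·ABB·CBA·BC·BC·ABB·BC·CBA·BC·ABB·BC·ABB·CBA·BC·BC·BC·ABB·ABB·BC·CBA·BC·ABB·CBA·BC·BC·BC·ABB·CBA·BC·BC
    A ↦ CBA
    B ↦ BC
    C ↦ ABB

A->CBA, B->BC, C->ABB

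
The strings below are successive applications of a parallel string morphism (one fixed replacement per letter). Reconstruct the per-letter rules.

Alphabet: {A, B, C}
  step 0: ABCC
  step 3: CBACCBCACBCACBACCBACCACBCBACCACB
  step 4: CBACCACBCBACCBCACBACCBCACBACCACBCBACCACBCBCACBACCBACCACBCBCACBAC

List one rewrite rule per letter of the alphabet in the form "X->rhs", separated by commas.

  step 3 ⇒ step 4: CBACCBCACBCACBACCBACCACBCBACCACB ⇒ CB·AC·CA·CB·CB·AC·CB·CA·CB·AC·CB·CA·CB·AC·CA·CB·CB·AC·CA·CB·CB·CA·CB·AC·CB·AC·CA·CB·CB·CA·CB·AC
    A ↦ CA
    B ↦ AC
    C ↦ CB

A->CA, B->AC, C->CB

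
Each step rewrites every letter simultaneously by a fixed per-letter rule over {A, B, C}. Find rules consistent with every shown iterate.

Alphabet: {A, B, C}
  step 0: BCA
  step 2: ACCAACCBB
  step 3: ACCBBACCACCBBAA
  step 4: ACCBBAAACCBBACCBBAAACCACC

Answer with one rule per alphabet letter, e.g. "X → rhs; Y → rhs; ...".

A->ACC, B->A, C->B

  step 3 ⇒ step 4: ACCBBACCACCBBAA ⇒ ACC·B·B·A·A·ACC·B·B·ACC·B·B·A·A·ACC·ACC
    A ↦ ACC
    B ↦ A
    C ↦ B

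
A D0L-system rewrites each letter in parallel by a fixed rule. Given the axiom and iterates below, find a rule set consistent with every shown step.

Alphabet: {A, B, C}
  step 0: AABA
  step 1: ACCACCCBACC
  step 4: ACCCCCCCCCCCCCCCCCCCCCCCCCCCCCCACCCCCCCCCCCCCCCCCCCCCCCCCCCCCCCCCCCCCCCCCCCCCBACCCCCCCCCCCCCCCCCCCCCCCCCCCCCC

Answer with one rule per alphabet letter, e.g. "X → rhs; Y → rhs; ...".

  step 0 ⇒ step 1: AABA ⇒ ACC·ACC·CB·ACC
    A ↦ ACC
    B ↦ CB
    C ↦ CC  (constrained at step 1)

A->ACC, B->CB, C->CC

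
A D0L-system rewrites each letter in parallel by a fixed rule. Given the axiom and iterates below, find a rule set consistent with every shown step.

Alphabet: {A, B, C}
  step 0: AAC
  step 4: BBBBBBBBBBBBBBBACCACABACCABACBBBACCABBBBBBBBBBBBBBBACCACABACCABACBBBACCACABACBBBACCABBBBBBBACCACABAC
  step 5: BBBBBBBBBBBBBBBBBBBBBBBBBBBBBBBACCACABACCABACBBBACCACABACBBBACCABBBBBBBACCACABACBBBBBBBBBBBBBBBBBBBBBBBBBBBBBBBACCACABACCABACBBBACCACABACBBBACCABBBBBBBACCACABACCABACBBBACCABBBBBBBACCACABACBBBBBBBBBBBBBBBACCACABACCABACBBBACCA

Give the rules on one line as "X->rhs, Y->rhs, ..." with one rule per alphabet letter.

  step 4 ⇒ step 5: BBBBBBBBBBBBBBBACCACABACCABACBBBACCABBBBBBBBBBBBBBBACCACABACCABACBBBACCACABACBBBACCABBBBBBBACCACABAC ⇒ BB·BB·BB·BB·BB·BB·BB·BB·BB·BB·BB·BB·BB·BB·BB·BAC·CA·CA·BAC·CA·BAC·BB·BAC·CA·CA·BAC·BB·BAC·CA·BB·BB·BB·BAC·CA·CA·BAC·BB·BB·BB·BB·BB·BB·BB·BB·BB·BB·BB·BB·BB·BB·BB·BAC·CA·CA·BAC·CA·BAC·BB·BAC·CA·CA·BAC·BB·BAC·CA·BB·BB·BB·BAC·CA·CA·BAC·CA·BAC·BB·BAC·CA·BB·BB·BB·BAC·CA·CA·BAC·BB·BB·BB·BB·BB·BB·BB·BAC·CA·CA·BAC·CA·BAC·BB·BAC·CA
    A ↦ BAC
    B ↦ BB
    C ↦ CA

A->BAC, B->BB, C->CA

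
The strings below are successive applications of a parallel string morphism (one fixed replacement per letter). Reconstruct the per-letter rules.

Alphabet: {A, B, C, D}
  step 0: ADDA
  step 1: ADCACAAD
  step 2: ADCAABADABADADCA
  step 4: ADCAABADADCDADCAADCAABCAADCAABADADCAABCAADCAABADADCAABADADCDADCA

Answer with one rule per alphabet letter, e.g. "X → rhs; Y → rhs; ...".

A->AD, B->CD, C->AB, D->CA

  step 1 ⇒ step 2: ADCACAAD ⇒ AD·CA·AB·AD·AB·AD·AD·CA
    A ↦ AD
    C ↦ AB
    D ↦ CA
    B ↦ CD  (constrained at step 2)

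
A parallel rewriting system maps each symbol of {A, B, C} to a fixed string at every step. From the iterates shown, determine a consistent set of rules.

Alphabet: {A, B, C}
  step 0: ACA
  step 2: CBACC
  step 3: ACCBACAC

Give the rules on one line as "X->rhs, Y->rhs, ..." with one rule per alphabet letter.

A->B, B->C, C->AC

  step 2 ⇒ step 3: CBACC ⇒ AC·C·B·AC·AC
    A ↦ B
    B ↦ C
    C ↦ AC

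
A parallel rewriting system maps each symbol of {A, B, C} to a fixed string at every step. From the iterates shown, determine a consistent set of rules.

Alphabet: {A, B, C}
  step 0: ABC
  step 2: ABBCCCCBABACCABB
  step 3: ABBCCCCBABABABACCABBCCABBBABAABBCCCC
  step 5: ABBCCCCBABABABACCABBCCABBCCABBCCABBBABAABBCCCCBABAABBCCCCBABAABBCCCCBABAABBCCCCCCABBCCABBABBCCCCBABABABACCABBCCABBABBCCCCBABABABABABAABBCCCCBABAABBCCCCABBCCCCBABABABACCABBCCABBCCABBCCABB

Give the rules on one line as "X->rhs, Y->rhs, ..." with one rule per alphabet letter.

  step 2 ⇒ step 3: ABBCCCCBABACCABB ⇒ ABB·CC·CC·BA·BA·BA·BA·CC·ABB·CC·ABB·BA·BA·ABB·CC·CC
    A ↦ ABB
    B ↦ CC
    C ↦ BA

A->ABB, B->CC, C->BA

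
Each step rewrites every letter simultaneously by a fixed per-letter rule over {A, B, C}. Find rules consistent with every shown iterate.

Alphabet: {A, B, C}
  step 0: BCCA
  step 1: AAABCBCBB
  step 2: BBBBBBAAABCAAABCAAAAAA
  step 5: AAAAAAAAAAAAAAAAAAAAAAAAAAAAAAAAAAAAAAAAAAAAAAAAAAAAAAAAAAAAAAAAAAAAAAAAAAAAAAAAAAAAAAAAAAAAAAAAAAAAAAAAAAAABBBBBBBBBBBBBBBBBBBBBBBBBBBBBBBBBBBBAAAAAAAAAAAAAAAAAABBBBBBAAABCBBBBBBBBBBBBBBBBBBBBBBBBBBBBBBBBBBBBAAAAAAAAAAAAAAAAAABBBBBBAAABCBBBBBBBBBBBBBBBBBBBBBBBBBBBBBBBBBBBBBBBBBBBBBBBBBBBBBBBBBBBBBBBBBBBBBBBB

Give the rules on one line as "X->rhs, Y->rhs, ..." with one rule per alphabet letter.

A->BB, B->AAA, C->BC

  step 1 ⇒ step 2: AAABCBCBB ⇒ BB·BB·BB·AAA·BC·AAA·BC·AAA·AAA
    A ↦ BB
    B ↦ AAA
    C ↦ BC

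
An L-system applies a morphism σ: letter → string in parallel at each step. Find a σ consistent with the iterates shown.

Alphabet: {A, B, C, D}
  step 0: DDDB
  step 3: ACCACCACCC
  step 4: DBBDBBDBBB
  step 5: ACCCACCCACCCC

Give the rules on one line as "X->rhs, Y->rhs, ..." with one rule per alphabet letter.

  step 4 ⇒ step 5: DBBDBBDBBB ⇒ AC·C·C·AC·C·C·AC·C·C·C
    B ↦ C
    D ↦ AC
  step 3 ⇒ step 4: ACCACCACCC ⇒ D·B·B·D·B·B·D·B·B·B
    A ↦ D
  step 3 ⇒ step 4: ACCACCACCC ⇒ D·B·B·D·B·B·D·B·B·B
    C ↦ B

A->D, B->C, C->B, D->AC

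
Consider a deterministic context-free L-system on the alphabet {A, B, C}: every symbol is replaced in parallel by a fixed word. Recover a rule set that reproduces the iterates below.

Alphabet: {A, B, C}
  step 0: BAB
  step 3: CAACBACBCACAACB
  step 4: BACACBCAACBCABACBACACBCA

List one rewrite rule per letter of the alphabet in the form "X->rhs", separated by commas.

A->AC, B->CA, C->B

  step 3 ⇒ step 4: CAACBACBCACAACB ⇒ B·AC·AC·B·CA·AC·B·CA·B·AC·B·AC·AC·B·CA
    A ↦ AC
    B ↦ CA
    C ↦ B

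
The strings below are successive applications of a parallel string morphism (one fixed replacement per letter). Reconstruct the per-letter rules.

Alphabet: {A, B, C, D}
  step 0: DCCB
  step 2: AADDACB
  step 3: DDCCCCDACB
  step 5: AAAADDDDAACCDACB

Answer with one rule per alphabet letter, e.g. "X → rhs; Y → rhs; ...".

  step 2 ⇒ step 3: AADDACB ⇒ D·D·CC·CC·D·A·CB
    A ↦ D
    B ↦ CB
    C ↦ A
    D ↦ CC

A->D, B->CB, C->A, D->CC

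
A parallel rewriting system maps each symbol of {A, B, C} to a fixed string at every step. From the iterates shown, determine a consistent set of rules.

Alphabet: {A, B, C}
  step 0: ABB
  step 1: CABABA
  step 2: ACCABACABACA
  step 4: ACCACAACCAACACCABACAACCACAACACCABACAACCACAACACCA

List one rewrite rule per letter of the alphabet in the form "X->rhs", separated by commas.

  step 1 ⇒ step 2: CABABA ⇒ AC·CA·BA·CA·BA·CA
    A ↦ CA
    B ↦ BA
    C ↦ AC

A->CA, B->BA, C->AC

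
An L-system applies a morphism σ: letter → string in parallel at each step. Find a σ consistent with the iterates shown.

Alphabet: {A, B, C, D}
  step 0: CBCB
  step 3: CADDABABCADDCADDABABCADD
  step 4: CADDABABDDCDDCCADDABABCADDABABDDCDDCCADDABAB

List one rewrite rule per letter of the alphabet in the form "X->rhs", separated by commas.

A->DD, B->C, C->CA, D->AB

  step 3 ⇒ step 4: CADDABABCADDCADDABABCADD ⇒ CA·DD·AB·AB·DD·C·DD·C·CA·DD·AB·AB·CA·DD·AB·AB·DD·C·DD·C·CA·DD·AB·AB
    A ↦ DD
    B ↦ C
    C ↦ CA
    D ↦ AB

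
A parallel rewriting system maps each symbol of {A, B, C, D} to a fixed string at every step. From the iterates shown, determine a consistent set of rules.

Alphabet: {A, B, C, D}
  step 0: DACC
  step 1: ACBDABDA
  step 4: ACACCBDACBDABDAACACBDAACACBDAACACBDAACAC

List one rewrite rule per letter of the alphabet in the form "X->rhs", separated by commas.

  step 0 ⇒ step 1: DACC ⇒ A·C·BDA·BDA
    A ↦ C
    C ↦ BDA
    D ↦ A
    B ↦ AC  (constrained at step 1)

A->C, B->AC, C->BDA, D->A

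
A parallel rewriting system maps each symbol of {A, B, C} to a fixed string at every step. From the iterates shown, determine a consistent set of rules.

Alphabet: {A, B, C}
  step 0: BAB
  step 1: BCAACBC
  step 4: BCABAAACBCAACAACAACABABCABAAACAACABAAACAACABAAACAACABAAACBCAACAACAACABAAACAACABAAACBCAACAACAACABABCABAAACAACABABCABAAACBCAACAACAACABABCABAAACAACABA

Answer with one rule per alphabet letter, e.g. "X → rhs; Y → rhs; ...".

  step 0 ⇒ step 1: BAB ⇒ BC·AAC·BC
    A ↦ AAC
    B ↦ BC
    C ↦ ABA  (constrained at step 1)

A->AAC, B->BC, C->ABA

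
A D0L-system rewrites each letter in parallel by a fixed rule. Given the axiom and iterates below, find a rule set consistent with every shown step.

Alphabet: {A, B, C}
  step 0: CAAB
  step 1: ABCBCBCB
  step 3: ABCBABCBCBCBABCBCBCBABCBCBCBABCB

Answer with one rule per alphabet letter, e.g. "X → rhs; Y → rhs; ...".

  step 0 ⇒ step 1: CAAB ⇒ AB·CB·CB·CB
    A ↦ CB
    B ↦ CB
    C ↦ AB

A->CB, B->CB, C->AB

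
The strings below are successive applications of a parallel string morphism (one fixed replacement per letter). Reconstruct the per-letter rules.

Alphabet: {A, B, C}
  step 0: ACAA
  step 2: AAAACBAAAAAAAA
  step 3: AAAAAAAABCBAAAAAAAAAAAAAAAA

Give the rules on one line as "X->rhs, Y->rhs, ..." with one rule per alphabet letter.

  step 2 ⇒ step 3: AAAACBAAAAAAAA ⇒ AA·AA·AA·AA·B·CB·AA·AA·AA·AA·AA·AA·AA·AA
    A ↦ AA
    B ↦ CB
    C ↦ B

A->AA, B->CB, C->B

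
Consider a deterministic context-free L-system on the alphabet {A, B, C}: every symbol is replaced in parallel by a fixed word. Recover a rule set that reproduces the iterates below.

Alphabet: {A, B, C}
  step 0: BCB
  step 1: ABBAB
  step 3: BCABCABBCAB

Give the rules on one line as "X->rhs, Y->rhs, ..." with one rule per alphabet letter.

  step 0 ⇒ step 1: BCB ⇒ AB·B·AB
    B ↦ AB
    C ↦ B
    A ↦ C  (constrained at step 1)

A->C, B->AB, C->B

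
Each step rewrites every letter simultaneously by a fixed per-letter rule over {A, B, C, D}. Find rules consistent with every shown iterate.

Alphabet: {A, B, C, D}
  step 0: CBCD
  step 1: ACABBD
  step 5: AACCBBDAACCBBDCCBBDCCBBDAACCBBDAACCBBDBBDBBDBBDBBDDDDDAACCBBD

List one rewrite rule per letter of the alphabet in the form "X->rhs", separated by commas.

A->DD, B->C, C->A, D->BBD

  step 0 ⇒ step 1: CBCD ⇒ A·C·A·BBD
    B ↦ C
    C ↦ A
    D ↦ BBD
    A ↦ DD  (constrained at step 1)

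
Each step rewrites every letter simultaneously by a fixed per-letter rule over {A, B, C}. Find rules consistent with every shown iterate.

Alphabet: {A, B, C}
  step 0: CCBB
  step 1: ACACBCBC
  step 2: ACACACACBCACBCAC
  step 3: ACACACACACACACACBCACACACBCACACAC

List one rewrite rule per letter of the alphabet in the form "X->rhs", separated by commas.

  step 2 ⇒ step 3: ACACACACBCACBCAC ⇒ AC·AC·AC·AC·AC·AC·AC·AC·BC·AC·AC·AC·BC·AC·AC·AC
    A ↦ AC
    B ↦ BC
    C ↦ AC

A->AC, B->BC, C->AC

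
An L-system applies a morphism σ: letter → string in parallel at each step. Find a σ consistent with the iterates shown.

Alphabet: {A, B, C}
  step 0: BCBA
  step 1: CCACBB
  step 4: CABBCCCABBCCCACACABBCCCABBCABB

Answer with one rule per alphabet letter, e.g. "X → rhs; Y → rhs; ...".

  step 0 ⇒ step 1: BCBA ⇒ C·CA·C·BB
    A ↦ BB
    B ↦ C
    C ↦ CA

A->BB, B->C, C->CA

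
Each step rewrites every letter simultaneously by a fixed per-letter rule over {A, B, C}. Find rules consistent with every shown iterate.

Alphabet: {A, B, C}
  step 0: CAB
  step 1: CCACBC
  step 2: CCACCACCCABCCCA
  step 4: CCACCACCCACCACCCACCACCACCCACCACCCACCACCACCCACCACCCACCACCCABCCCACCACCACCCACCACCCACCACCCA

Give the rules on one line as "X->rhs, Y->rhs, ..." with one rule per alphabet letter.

  step 1 ⇒ step 2: CCACBC ⇒ CCA·CCA·C·CCA·BC·CCA
    A ↦ C
    B ↦ BC
    C ↦ CCA

A->C, B->BC, C->CCA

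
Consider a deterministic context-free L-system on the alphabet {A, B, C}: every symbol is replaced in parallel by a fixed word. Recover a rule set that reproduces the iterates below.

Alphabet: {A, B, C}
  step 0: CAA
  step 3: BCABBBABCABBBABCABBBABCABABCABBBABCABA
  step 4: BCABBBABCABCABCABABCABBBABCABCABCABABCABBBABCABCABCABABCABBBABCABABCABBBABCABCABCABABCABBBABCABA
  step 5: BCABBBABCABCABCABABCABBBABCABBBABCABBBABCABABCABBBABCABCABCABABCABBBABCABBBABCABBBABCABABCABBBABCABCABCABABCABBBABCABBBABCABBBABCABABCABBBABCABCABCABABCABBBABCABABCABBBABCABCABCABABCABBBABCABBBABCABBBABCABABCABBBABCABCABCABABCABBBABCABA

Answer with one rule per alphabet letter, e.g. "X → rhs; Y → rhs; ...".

A->BA, B->BCA, C->BB

  step 4 ⇒ step 5: BCABBBABCABCABCABABCABBBABCABCABCABABCABBBABCABCABCABABCABBBABCABABCABBBABCABCABCABABCABBBABCABA ⇒ BCA·BB·BA·BCA·BCA·BCA·BA·BCA·BB·BA·BCA·BB·BA·BCA·BB·BA·BCA·BA·BCA·BB·BA·BCA·BCA·BCA·BA·BCA·BB·BA·BCA·BB·BA·BCA·BB·BA·BCA·BA·BCA·BB·BA·BCA·BCA·BCA·BA·BCA·BB·BA·BCA·BB·BA·BCA·BB·BA·BCA·BA·BCA·BB·BA·BCA·BCA·BCA·BA·BCA·BB·BA·BCA·BA·BCA·BB·BA·BCA·BCA·BCA·BA·BCA·BB·BA·BCA·BB·BA·BCA·BB·BA·BCA·BA·BCA·BB·BA·BCA·BCA·BCA·BA·BCA·BB·BA·BCA·BA
    A ↦ BA
    B ↦ BCA
    C ↦ BB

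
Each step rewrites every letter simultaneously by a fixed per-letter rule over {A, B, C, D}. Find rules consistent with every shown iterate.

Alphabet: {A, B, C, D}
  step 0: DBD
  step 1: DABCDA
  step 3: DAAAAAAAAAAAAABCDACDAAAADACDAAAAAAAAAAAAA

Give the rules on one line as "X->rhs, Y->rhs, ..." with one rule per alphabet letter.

A->AAA, B->BC, C->DAC, D->DA

  step 0 ⇒ step 1: DBD ⇒ DA·BC·DA
    B ↦ BC
    D ↦ DA
    A ↦ AAA  (constrained at step 1)
    C ↦ DAC  (constrained at step 1)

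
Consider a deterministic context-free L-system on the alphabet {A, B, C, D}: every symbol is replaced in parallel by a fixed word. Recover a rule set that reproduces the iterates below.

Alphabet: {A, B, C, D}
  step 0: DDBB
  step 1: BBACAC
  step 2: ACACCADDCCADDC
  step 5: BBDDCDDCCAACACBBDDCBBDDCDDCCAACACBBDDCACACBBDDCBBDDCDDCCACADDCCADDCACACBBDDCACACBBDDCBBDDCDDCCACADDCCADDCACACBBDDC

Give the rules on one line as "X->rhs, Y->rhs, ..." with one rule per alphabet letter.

A->CA, B->AC, C->DDC, D->B

  step 1 ⇒ step 2: BBACAC ⇒ AC·AC·CA·DDC·CA·DDC
    A ↦ CA
    B ↦ AC
    C ↦ DDC
  step 0 ⇒ step 1: DDBB ⇒ B·B·AC·AC
    D ↦ B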